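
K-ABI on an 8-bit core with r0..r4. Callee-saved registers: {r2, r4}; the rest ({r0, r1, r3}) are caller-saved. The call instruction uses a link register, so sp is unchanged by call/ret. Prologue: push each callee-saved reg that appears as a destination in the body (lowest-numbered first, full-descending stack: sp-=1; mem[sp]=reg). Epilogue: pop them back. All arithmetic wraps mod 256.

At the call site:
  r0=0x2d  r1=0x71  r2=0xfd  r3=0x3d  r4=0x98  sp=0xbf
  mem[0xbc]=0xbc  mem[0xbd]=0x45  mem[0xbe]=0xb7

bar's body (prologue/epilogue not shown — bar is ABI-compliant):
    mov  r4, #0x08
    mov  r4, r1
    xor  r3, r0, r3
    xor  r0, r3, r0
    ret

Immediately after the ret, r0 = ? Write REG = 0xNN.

prologue: push r4 -> mem[0xbe]=0x98, sp=0xbe
body[0] mov  r4, #0x08 -> r4=0x08
body[1] mov  r4, r1 -> r4=0x71
body[2] xor  r3, r0, r3 -> r3=0x10
body[3] xor  r0, r3, r0 -> r0=0x3d
epilogue: pop r4=0x98, sp=0xbf
r0 is caller-saved -> body value

REG = 0x3d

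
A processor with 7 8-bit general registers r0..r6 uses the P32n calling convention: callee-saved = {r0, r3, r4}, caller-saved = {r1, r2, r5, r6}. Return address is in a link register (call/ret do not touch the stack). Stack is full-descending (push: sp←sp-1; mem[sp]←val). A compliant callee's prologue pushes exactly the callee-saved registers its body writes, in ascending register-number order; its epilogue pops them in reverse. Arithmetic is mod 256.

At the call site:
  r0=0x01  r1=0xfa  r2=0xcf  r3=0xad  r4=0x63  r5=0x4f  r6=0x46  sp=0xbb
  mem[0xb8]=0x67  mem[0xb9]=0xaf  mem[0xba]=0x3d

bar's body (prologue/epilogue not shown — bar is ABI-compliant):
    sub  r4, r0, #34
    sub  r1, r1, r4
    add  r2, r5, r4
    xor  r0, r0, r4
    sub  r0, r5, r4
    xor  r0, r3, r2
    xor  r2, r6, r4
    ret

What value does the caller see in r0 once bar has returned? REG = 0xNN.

REG = 0x01

prologue: push r0 → mem[0xba]=0x01, sp=0xba
prologue: push r4 → mem[0xb9]=0x63, sp=0xb9
body[0] sub  r4, r0, #34 → r4=0xdf
body[1] sub  r1, r1, r4 → r1=0x1b
body[2] add  r2, r5, r4 → r2=0x2e
body[3] xor  r0, r0, r4 → r0=0xde
body[4] sub  r0, r5, r4 → r0=0x70
body[5] xor  r0, r3, r2 → r0=0x83
body[6] xor  r2, r6, r4 → r2=0x99
epilogue: pop r4=0x63, sp=0xba
epilogue: pop r0=0x01, sp=0xbb
r0 is callee-saved → restored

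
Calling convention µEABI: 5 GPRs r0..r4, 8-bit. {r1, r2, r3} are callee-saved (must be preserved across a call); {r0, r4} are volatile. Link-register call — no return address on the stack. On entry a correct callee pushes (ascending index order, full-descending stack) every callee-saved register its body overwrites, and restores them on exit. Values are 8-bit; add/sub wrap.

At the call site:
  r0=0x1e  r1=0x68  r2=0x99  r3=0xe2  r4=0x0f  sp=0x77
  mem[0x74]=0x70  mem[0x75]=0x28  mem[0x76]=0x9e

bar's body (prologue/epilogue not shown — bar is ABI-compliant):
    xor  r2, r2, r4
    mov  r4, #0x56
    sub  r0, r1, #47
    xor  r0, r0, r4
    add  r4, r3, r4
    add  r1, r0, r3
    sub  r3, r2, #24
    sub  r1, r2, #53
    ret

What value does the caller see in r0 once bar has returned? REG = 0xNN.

prologue: push r1 → mem[0x76]=0x68, sp=0x76
prologue: push r2 → mem[0x75]=0x99, sp=0x75
prologue: push r3 → mem[0x74]=0xe2, sp=0x74
body[0] xor  r2, r2, r4 → r2=0x96
body[1] mov  r4, #0x56 → r4=0x56
body[2] sub  r0, r1, #47 → r0=0x39
body[3] xor  r0, r0, r4 → r0=0x6f
body[4] add  r4, r3, r4 → r4=0x38
body[5] add  r1, r0, r3 → r1=0x51
body[6] sub  r3, r2, #24 → r3=0x7e
body[7] sub  r1, r2, #53 → r1=0x61
epilogue: pop r3=0xe2, sp=0x75
epilogue: pop r2=0x99, sp=0x76
epilogue: pop r1=0x68, sp=0x77
r0 is caller-saved → body value

REG = 0x6f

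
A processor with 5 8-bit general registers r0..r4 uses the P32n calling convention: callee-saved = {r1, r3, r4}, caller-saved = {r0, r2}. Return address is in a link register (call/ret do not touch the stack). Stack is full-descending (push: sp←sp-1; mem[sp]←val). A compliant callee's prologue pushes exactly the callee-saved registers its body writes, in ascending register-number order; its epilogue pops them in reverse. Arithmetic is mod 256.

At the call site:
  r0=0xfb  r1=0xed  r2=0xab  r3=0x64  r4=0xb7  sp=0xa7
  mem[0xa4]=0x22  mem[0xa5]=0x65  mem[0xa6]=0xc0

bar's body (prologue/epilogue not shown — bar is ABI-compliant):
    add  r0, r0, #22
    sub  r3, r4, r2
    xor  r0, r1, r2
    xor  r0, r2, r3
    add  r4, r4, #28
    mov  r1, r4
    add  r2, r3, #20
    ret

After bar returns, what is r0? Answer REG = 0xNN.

prologue: push r1 -> mem[0xa6]=0xed, sp=0xa6
prologue: push r3 -> mem[0xa5]=0x64, sp=0xa5
prologue: push r4 -> mem[0xa4]=0xb7, sp=0xa4
body[0] add  r0, r0, #22 -> r0=0x11
body[1] sub  r3, r4, r2 -> r3=0x0c
body[2] xor  r0, r1, r2 -> r0=0x46
body[3] xor  r0, r2, r3 -> r0=0xa7
body[4] add  r4, r4, #28 -> r4=0xd3
body[5] mov  r1, r4 -> r1=0xd3
body[6] add  r2, r3, #20 -> r2=0x20
epilogue: pop r4=0xb7, sp=0xa5
epilogue: pop r3=0x64, sp=0xa6
epilogue: pop r1=0xed, sp=0xa7
r0 is caller-saved -> body value

REG = 0xa7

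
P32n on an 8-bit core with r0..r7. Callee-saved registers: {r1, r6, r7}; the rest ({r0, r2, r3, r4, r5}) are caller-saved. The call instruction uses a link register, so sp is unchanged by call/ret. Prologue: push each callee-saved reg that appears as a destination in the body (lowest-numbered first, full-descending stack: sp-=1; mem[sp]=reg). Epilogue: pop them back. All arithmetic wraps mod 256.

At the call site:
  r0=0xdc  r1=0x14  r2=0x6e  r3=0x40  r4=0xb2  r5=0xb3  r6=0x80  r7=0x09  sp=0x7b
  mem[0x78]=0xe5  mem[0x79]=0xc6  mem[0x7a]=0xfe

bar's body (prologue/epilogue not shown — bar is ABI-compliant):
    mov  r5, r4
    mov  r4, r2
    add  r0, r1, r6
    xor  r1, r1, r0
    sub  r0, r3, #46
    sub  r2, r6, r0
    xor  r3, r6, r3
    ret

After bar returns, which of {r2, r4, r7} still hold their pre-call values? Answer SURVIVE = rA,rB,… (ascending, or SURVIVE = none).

prologue: push r1 → mem[0x7a]=0x14, sp=0x7a
body[0] mov  r5, r4 → r5=0xb2
body[1] mov  r4, r2 → r4=0x6e
body[2] add  r0, r1, r6 → r0=0x94
body[3] xor  r1, r1, r0 → r1=0x80
body[4] sub  r0, r3, #46 → r0=0x12
body[5] sub  r2, r6, r0 → r2=0x6e
body[6] xor  r3, r6, r3 → r3=0xc0
epilogue: pop r1=0x14, sp=0x7b
r2: caller-saved, written=True
r4: caller-saved, written=True
r7: callee-saved, written=False

SURVIVE = r2,r7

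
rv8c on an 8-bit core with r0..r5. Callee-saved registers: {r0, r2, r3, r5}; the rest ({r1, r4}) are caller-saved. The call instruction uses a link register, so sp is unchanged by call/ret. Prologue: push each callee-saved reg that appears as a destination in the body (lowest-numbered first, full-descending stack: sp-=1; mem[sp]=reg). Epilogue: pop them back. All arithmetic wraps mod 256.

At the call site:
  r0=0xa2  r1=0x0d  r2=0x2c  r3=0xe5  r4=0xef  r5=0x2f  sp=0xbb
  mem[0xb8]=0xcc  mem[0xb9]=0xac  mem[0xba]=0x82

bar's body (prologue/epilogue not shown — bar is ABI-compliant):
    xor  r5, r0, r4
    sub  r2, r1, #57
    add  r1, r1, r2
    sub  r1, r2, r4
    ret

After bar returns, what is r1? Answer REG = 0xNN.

REG = 0xe5

prologue: push r2 -> mem[0xba]=0x2c, sp=0xba
prologue: push r5 -> mem[0xb9]=0x2f, sp=0xb9
body[0] xor  r5, r0, r4 -> r5=0x4d
body[1] sub  r2, r1, #57 -> r2=0xd4
body[2] add  r1, r1, r2 -> r1=0xe1
body[3] sub  r1, r2, r4 -> r1=0xe5
epilogue: pop r5=0x2f, sp=0xba
epilogue: pop r2=0x2c, sp=0xbb
r1 is caller-saved -> body value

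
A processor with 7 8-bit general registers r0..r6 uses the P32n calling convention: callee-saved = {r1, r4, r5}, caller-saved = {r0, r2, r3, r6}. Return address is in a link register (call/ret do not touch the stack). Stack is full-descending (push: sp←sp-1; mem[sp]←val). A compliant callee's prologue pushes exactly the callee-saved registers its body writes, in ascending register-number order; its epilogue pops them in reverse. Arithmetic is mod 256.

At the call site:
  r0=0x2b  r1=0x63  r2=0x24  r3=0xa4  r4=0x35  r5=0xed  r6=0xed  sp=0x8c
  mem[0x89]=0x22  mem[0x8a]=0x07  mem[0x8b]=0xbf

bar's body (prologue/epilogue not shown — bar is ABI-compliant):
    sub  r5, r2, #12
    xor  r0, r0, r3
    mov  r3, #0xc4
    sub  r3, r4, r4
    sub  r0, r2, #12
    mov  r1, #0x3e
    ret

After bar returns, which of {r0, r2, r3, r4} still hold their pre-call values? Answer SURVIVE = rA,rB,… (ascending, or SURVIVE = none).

SURVIVE = r2,r4

prologue: push r1 -> mem[0x8b]=0x63, sp=0x8b
prologue: push r5 -> mem[0x8a]=0xed, sp=0x8a
body[0] sub  r5, r2, #12 -> r5=0x18
body[1] xor  r0, r0, r3 -> r0=0x8f
body[2] mov  r3, #0xc4 -> r3=0xc4
body[3] sub  r3, r4, r4 -> r3=0x00
body[4] sub  r0, r2, #12 -> r0=0x18
body[5] mov  r1, #0x3e -> r1=0x3e
epilogue: pop r5=0xed, sp=0x8b
epilogue: pop r1=0x63, sp=0x8c
r0: caller-saved, written=True
r2: caller-saved, written=False
r3: caller-saved, written=True
r4: callee-saved, written=False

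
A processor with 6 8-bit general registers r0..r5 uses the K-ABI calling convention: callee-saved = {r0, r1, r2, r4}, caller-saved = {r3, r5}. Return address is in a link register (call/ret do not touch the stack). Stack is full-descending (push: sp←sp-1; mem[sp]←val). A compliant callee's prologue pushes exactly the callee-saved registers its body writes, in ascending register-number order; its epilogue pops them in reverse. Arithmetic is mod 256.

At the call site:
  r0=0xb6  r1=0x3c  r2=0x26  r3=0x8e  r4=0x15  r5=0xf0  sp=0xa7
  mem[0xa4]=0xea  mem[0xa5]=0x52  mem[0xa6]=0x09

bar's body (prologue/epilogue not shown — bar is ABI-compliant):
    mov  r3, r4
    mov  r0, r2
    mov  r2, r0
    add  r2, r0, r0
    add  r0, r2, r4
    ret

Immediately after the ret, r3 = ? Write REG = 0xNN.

REG = 0x15

prologue: push r0 → mem[0xa6]=0xb6, sp=0xa6
prologue: push r2 → mem[0xa5]=0x26, sp=0xa5
body[0] mov  r3, r4 → r3=0x15
body[1] mov  r0, r2 → r0=0x26
body[2] mov  r2, r0 → r2=0x26
body[3] add  r2, r0, r0 → r2=0x4c
body[4] add  r0, r2, r4 → r0=0x61
epilogue: pop r2=0x26, sp=0xa6
epilogue: pop r0=0xb6, sp=0xa7
r3 is caller-saved → body value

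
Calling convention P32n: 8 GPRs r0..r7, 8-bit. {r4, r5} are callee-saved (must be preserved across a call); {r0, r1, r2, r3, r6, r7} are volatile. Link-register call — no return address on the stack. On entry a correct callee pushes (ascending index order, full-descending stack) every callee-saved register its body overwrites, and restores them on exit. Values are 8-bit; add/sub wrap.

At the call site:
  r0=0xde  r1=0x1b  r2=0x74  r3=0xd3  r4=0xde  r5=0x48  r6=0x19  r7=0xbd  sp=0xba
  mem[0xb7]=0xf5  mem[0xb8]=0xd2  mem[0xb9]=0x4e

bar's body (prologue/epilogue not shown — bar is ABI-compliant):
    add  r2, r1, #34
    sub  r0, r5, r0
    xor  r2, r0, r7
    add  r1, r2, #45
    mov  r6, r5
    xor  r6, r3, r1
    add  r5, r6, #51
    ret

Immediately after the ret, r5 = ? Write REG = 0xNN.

REG = 0x48

prologue: push r5 → mem[0xb9]=0x48, sp=0xb9
body[0] add  r2, r1, #34 → r2=0x3d
body[1] sub  r0, r5, r0 → r0=0x6a
body[2] xor  r2, r0, r7 → r2=0xd7
body[3] add  r1, r2, #45 → r1=0x04
body[4] mov  r6, r5 → r6=0x48
body[5] xor  r6, r3, r1 → r6=0xd7
body[6] add  r5, r6, #51 → r5=0x0a
epilogue: pop r5=0x48, sp=0xba
r5 is callee-saved → restored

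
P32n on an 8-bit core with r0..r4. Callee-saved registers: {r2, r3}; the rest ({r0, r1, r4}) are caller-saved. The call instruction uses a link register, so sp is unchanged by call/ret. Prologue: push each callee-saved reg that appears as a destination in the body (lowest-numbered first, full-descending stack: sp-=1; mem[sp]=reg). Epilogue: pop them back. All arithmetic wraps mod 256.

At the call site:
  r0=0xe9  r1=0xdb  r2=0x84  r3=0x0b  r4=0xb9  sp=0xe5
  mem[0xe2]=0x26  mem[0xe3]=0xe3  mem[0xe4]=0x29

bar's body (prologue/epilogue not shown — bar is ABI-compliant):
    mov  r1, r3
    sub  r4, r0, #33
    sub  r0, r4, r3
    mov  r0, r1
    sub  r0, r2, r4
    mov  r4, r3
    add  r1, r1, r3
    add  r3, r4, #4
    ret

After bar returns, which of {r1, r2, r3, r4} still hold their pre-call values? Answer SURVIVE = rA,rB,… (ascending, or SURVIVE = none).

SURVIVE = r2,r3

prologue: push r3 -> mem[0xe4]=0x0b, sp=0xe4
body[0] mov  r1, r3 -> r1=0x0b
body[1] sub  r4, r0, #33 -> r4=0xc8
body[2] sub  r0, r4, r3 -> r0=0xbd
body[3] mov  r0, r1 -> r0=0x0b
body[4] sub  r0, r2, r4 -> r0=0xbc
body[5] mov  r4, r3 -> r4=0x0b
body[6] add  r1, r1, r3 -> r1=0x16
body[7] add  r3, r4, #4 -> r3=0x0f
epilogue: pop r3=0x0b, sp=0xe5
r1: caller-saved, written=True
r2: callee-saved, written=False
r3: callee-saved, written=True
r4: caller-saved, written=True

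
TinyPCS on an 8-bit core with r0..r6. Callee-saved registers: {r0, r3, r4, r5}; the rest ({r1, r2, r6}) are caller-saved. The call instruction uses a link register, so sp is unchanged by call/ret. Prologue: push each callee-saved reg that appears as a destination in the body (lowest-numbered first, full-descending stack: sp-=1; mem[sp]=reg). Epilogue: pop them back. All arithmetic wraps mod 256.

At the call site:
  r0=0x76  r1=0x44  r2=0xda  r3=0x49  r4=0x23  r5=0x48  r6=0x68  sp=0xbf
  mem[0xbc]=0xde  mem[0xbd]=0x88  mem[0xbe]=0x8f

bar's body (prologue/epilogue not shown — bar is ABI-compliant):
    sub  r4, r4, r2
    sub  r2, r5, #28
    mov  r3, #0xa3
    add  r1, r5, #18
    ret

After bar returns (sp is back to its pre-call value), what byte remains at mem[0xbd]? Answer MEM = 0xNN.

prologue: push r3 → mem[0xbe]=0x49, sp=0xbe
prologue: push r4 → mem[0xbd]=0x23, sp=0xbd
body[0] sub  r4, r4, r2 → r4=0x49
body[1] sub  r2, r5, #28 → r2=0x2c
body[2] mov  r3, #0xa3 → r3=0xa3
body[3] add  r1, r5, #18 → r1=0x5a
epilogue: pop r4=0x23, sp=0xbe
epilogue: pop r3=0x49, sp=0xbf
prologue pushed ['r3', 'r4'] at ['0xbe', '0xbd']

MEM = 0x23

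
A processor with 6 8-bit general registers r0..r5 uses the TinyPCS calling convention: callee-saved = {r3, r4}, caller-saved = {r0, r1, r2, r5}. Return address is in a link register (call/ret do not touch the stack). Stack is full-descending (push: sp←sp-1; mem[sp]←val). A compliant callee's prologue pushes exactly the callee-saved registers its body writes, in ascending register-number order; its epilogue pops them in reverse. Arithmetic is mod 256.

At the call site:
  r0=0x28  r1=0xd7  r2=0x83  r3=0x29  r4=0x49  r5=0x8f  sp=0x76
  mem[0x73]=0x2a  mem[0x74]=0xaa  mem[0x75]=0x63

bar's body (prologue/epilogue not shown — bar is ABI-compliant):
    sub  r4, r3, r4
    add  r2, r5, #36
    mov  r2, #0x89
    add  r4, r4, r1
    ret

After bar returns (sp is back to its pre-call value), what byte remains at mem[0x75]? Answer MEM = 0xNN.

prologue: push r4 -> mem[0x75]=0x49, sp=0x75
body[0] sub  r4, r3, r4 -> r4=0xe0
body[1] add  r2, r5, #36 -> r2=0xb3
body[2] mov  r2, #0x89 -> r2=0x89
body[3] add  r4, r4, r1 -> r4=0xb7
epilogue: pop r4=0x49, sp=0x76
prologue pushed ['r4'] at ['0x75']

MEM = 0x49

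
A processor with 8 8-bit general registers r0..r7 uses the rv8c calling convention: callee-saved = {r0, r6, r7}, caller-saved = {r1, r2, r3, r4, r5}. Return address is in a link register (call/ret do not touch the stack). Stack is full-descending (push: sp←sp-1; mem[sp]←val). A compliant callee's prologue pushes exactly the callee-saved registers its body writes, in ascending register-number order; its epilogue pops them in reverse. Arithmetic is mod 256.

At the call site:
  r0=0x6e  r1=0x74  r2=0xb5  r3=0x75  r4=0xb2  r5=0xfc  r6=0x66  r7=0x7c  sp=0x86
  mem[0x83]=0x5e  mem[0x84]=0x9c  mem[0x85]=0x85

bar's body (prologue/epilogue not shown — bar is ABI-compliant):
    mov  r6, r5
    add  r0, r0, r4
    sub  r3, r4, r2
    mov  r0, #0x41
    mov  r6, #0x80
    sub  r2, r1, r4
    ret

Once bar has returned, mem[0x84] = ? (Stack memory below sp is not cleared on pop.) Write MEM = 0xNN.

MEM = 0x66

prologue: push r0 → mem[0x85]=0x6e, sp=0x85
prologue: push r6 → mem[0x84]=0x66, sp=0x84
body[0] mov  r6, r5 → r6=0xfc
body[1] add  r0, r0, r4 → r0=0x20
body[2] sub  r3, r4, r2 → r3=0xfd
body[3] mov  r0, #0x41 → r0=0x41
body[4] mov  r6, #0x80 → r6=0x80
body[5] sub  r2, r1, r4 → r2=0xc2
epilogue: pop r6=0x66, sp=0x85
epilogue: pop r0=0x6e, sp=0x86
prologue pushed ['r0', 'r6'] at ['0x85', '0x84']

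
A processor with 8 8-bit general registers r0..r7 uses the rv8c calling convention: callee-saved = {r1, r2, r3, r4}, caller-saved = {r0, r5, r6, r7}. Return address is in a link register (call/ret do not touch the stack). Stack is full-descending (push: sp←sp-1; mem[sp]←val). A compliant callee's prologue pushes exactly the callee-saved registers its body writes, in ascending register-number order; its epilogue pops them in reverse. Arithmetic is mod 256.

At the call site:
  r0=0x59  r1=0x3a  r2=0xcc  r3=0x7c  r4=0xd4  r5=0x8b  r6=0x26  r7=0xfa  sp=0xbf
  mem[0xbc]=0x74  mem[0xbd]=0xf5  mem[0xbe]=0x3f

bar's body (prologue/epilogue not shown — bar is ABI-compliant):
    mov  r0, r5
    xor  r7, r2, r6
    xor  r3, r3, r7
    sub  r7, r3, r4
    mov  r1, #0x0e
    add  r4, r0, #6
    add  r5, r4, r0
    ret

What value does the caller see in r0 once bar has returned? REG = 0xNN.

REG = 0x8b

prologue: push r1 -> mem[0xbe]=0x3a, sp=0xbe
prologue: push r3 -> mem[0xbd]=0x7c, sp=0xbd
prologue: push r4 -> mem[0xbc]=0xd4, sp=0xbc
body[0] mov  r0, r5 -> r0=0x8b
body[1] xor  r7, r2, r6 -> r7=0xea
body[2] xor  r3, r3, r7 -> r3=0x96
body[3] sub  r7, r3, r4 -> r7=0xc2
body[4] mov  r1, #0x0e -> r1=0x0e
body[5] add  r4, r0, #6 -> r4=0x91
body[6] add  r5, r4, r0 -> r5=0x1c
epilogue: pop r4=0xd4, sp=0xbd
epilogue: pop r3=0x7c, sp=0xbe
epilogue: pop r1=0x3a, sp=0xbf
r0 is caller-saved -> body value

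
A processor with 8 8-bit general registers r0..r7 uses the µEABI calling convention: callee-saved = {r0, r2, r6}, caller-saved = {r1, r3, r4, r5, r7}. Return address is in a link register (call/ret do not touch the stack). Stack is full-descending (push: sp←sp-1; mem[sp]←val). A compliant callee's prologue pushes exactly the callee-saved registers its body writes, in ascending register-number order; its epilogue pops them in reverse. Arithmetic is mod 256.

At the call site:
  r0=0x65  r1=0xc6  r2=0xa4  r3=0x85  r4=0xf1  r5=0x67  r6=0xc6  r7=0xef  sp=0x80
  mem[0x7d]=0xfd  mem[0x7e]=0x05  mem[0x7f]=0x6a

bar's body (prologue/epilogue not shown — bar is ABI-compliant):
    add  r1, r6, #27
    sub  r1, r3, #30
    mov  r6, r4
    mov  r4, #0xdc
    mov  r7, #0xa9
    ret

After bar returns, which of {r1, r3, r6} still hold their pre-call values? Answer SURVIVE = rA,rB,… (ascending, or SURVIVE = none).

prologue: push r6 → mem[0x7f]=0xc6, sp=0x7f
body[0] add  r1, r6, #27 → r1=0xe1
body[1] sub  r1, r3, #30 → r1=0x67
body[2] mov  r6, r4 → r6=0xf1
body[3] mov  r4, #0xdc → r4=0xdc
body[4] mov  r7, #0xa9 → r7=0xa9
epilogue: pop r6=0xc6, sp=0x80
r1: caller-saved, written=True
r3: caller-saved, written=False
r6: callee-saved, written=True

SURVIVE = r3,r6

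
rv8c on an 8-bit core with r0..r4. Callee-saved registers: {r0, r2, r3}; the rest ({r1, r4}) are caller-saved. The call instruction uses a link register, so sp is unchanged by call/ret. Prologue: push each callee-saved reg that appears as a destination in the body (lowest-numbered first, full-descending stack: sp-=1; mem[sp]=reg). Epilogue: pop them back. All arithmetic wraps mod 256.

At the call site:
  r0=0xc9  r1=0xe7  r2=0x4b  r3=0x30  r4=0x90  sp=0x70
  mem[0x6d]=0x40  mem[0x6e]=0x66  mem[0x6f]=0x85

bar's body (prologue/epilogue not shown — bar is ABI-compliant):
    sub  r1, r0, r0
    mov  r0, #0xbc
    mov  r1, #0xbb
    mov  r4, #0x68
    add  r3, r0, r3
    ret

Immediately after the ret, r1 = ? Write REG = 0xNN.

prologue: push r0 -> mem[0x6f]=0xc9, sp=0x6f
prologue: push r3 -> mem[0x6e]=0x30, sp=0x6e
body[0] sub  r1, r0, r0 -> r1=0x00
body[1] mov  r0, #0xbc -> r0=0xbc
body[2] mov  r1, #0xbb -> r1=0xbb
body[3] mov  r4, #0x68 -> r4=0x68
body[4] add  r3, r0, r3 -> r3=0xec
epilogue: pop r3=0x30, sp=0x6f
epilogue: pop r0=0xc9, sp=0x70
r1 is caller-saved -> body value

REG = 0xbb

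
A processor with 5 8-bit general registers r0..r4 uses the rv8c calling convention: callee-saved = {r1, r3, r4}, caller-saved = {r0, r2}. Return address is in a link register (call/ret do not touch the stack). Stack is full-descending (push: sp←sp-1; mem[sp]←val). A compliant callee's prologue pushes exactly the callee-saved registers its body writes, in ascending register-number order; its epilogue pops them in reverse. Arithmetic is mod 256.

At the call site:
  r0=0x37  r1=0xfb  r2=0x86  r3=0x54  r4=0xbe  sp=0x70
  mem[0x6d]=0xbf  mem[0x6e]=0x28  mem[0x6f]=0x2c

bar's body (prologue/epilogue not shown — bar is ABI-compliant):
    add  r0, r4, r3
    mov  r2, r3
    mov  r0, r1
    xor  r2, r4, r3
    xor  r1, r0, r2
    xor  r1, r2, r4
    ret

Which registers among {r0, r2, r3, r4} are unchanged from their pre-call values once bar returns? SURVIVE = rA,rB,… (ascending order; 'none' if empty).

prologue: push r1 → mem[0x6f]=0xfb, sp=0x6f
body[0] add  r0, r4, r3 → r0=0x12
body[1] mov  r2, r3 → r2=0x54
body[2] mov  r0, r1 → r0=0xfb
body[3] xor  r2, r4, r3 → r2=0xea
body[4] xor  r1, r0, r2 → r1=0x11
body[5] xor  r1, r2, r4 → r1=0x54
epilogue: pop r1=0xfb, sp=0x70
r0: caller-saved, written=True
r2: caller-saved, written=True
r3: callee-saved, written=False
r4: callee-saved, written=False

SURVIVE = r3,r4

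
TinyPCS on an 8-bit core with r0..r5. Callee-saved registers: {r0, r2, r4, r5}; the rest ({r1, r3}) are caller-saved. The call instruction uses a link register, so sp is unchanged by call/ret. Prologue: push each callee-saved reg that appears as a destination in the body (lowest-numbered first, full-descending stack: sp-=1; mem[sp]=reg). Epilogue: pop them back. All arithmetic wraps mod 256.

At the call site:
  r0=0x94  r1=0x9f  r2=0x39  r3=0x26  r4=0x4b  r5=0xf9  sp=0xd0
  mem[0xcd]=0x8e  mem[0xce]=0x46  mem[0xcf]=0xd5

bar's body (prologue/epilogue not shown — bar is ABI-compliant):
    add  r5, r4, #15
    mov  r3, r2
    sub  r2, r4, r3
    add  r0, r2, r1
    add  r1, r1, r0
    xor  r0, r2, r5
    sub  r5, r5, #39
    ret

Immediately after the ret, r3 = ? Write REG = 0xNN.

prologue: push r0 -> mem[0xcf]=0x94, sp=0xcf
prologue: push r2 -> mem[0xce]=0x39, sp=0xce
prologue: push r5 -> mem[0xcd]=0xf9, sp=0xcd
body[0] add  r5, r4, #15 -> r5=0x5a
body[1] mov  r3, r2 -> r3=0x39
body[2] sub  r2, r4, r3 -> r2=0x12
body[3] add  r0, r2, r1 -> r0=0xb1
body[4] add  r1, r1, r0 -> r1=0x50
body[5] xor  r0, r2, r5 -> r0=0x48
body[6] sub  r5, r5, #39 -> r5=0x33
epilogue: pop r5=0xf9, sp=0xce
epilogue: pop r2=0x39, sp=0xcf
epilogue: pop r0=0x94, sp=0xd0
r3 is caller-saved -> body value

REG = 0x39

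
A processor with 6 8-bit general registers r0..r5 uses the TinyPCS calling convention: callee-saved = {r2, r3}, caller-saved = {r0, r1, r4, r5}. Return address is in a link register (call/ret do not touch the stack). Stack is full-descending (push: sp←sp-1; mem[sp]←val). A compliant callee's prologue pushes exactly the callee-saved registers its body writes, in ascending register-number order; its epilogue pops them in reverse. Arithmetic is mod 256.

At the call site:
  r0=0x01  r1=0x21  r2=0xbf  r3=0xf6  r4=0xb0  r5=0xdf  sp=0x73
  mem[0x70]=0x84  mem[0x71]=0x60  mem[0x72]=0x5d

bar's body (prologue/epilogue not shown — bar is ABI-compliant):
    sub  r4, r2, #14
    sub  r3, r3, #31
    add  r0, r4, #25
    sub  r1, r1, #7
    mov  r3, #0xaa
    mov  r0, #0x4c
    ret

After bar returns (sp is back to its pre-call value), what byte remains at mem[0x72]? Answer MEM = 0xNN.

prologue: push r3 -> mem[0x72]=0xf6, sp=0x72
body[0] sub  r4, r2, #14 -> r4=0xb1
body[1] sub  r3, r3, #31 -> r3=0xd7
body[2] add  r0, r4, #25 -> r0=0xca
body[3] sub  r1, r1, #7 -> r1=0x1a
body[4] mov  r3, #0xaa -> r3=0xaa
body[5] mov  r0, #0x4c -> r0=0x4c
epilogue: pop r3=0xf6, sp=0x73
prologue pushed ['r3'] at ['0x72']

MEM = 0xf6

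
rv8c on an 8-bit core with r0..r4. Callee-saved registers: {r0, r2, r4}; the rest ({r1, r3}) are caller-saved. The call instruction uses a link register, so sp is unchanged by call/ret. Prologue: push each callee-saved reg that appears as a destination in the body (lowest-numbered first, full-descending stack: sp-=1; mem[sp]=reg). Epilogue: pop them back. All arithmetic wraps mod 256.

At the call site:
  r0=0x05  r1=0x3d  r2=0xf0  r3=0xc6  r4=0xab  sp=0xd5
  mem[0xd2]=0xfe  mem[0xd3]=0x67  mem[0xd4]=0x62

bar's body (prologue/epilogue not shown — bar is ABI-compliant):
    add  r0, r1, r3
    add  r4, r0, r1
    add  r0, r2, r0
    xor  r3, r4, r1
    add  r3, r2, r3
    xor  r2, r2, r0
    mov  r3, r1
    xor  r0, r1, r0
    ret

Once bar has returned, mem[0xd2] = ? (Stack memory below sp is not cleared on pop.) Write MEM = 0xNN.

MEM = 0xab

prologue: push r0 → mem[0xd4]=0x05, sp=0xd4
prologue: push r2 → mem[0xd3]=0xf0, sp=0xd3
prologue: push r4 → mem[0xd2]=0xab, sp=0xd2
body[0] add  r0, r1, r3 → r0=0x03
body[1] add  r4, r0, r1 → r4=0x40
body[2] add  r0, r2, r0 → r0=0xf3
body[3] xor  r3, r4, r1 → r3=0x7d
body[4] add  r3, r2, r3 → r3=0x6d
body[5] xor  r2, r2, r0 → r2=0x03
body[6] mov  r3, r1 → r3=0x3d
body[7] xor  r0, r1, r0 → r0=0xce
epilogue: pop r4=0xab, sp=0xd3
epilogue: pop r2=0xf0, sp=0xd4
epilogue: pop r0=0x05, sp=0xd5
prologue pushed ['r0', 'r2', 'r4'] at ['0xd4', '0xd3', '0xd2']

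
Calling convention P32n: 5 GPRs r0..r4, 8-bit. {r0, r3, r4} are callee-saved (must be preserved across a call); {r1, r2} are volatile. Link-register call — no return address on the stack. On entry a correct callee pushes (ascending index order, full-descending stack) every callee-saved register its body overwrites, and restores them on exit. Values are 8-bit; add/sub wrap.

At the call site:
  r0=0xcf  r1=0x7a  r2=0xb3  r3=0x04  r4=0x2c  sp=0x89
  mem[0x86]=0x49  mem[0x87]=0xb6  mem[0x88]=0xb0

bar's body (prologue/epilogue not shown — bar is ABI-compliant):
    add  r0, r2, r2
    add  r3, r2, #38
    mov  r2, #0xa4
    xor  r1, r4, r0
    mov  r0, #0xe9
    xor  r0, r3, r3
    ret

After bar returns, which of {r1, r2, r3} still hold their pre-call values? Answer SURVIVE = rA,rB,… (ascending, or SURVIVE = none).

SURVIVE = r3

prologue: push r0 -> mem[0x88]=0xcf, sp=0x88
prologue: push r3 -> mem[0x87]=0x04, sp=0x87
body[0] add  r0, r2, r2 -> r0=0x66
body[1] add  r3, r2, #38 -> r3=0xd9
body[2] mov  r2, #0xa4 -> r2=0xa4
body[3] xor  r1, r4, r0 -> r1=0x4a
body[4] mov  r0, #0xe9 -> r0=0xe9
body[5] xor  r0, r3, r3 -> r0=0x00
epilogue: pop r3=0x04, sp=0x88
epilogue: pop r0=0xcf, sp=0x89
r1: caller-saved, written=True
r2: caller-saved, written=True
r3: callee-saved, written=True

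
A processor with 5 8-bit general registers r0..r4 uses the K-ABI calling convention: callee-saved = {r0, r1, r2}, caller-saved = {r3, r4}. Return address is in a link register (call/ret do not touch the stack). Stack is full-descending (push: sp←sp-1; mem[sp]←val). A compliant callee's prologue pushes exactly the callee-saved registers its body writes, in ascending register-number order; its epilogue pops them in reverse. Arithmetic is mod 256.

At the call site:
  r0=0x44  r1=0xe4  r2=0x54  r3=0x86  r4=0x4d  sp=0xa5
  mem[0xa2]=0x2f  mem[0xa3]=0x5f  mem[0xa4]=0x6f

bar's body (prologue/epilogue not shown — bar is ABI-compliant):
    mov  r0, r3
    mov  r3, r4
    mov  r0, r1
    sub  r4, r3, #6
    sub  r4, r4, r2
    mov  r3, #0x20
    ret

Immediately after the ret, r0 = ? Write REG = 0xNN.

prologue: push r0 → mem[0xa4]=0x44, sp=0xa4
body[0] mov  r0, r3 → r0=0x86
body[1] mov  r3, r4 → r3=0x4d
body[2] mov  r0, r1 → r0=0xe4
body[3] sub  r4, r3, #6 → r4=0x47
body[4] sub  r4, r4, r2 → r4=0xf3
body[5] mov  r3, #0x20 → r3=0x20
epilogue: pop r0=0x44, sp=0xa5
r0 is callee-saved → restored

REG = 0x44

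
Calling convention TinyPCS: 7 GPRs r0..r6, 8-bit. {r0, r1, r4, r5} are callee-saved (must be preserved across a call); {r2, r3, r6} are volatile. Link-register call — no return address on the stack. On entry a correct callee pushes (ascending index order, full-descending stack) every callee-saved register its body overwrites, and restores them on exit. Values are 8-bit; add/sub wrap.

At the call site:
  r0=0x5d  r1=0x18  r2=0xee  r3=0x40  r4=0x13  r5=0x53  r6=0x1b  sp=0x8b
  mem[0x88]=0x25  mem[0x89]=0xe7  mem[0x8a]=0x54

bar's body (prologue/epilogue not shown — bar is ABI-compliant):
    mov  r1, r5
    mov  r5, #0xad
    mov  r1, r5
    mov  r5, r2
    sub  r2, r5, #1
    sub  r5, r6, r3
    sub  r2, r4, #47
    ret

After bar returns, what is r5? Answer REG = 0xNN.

REG = 0x53

prologue: push r1 -> mem[0x8a]=0x18, sp=0x8a
prologue: push r5 -> mem[0x89]=0x53, sp=0x89
body[0] mov  r1, r5 -> r1=0x53
body[1] mov  r5, #0xad -> r5=0xad
body[2] mov  r1, r5 -> r1=0xad
body[3] mov  r5, r2 -> r5=0xee
body[4] sub  r2, r5, #1 -> r2=0xed
body[5] sub  r5, r6, r3 -> r5=0xdb
body[6] sub  r2, r4, #47 -> r2=0xe4
epilogue: pop r5=0x53, sp=0x8a
epilogue: pop r1=0x18, sp=0x8b
r5 is callee-saved -> restored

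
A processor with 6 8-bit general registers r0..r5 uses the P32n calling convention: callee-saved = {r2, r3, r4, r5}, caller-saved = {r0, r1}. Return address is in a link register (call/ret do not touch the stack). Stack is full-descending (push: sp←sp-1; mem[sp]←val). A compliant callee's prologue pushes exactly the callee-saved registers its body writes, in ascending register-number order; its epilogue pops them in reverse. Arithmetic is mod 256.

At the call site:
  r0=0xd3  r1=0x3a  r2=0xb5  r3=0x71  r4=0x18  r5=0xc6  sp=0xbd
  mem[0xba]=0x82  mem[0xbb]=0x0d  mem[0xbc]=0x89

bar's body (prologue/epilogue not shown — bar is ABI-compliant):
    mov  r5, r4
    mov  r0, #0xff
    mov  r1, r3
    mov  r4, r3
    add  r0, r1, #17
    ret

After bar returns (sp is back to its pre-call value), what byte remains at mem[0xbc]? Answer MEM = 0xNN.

prologue: push r4 → mem[0xbc]=0x18, sp=0xbc
prologue: push r5 → mem[0xbb]=0xc6, sp=0xbb
body[0] mov  r5, r4 → r5=0x18
body[1] mov  r0, #0xff → r0=0xff
body[2] mov  r1, r3 → r1=0x71
body[3] mov  r4, r3 → r4=0x71
body[4] add  r0, r1, #17 → r0=0x82
epilogue: pop r5=0xc6, sp=0xbc
epilogue: pop r4=0x18, sp=0xbd
prologue pushed ['r4', 'r5'] at ['0xbc', '0xbb']

MEM = 0x18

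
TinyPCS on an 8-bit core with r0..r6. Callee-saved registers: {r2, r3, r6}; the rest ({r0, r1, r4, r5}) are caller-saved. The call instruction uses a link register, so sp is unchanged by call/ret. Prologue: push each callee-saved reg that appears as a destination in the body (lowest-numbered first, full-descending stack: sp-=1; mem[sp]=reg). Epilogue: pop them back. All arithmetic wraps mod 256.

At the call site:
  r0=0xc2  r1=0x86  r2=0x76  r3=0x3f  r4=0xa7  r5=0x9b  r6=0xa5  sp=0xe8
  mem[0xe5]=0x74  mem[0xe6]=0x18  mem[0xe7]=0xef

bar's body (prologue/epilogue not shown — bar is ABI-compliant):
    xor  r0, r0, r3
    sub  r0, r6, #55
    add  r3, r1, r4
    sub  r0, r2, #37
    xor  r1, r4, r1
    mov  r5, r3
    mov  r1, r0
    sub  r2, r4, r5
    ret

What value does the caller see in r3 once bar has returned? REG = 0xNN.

REG = 0x3f

prologue: push r2 → mem[0xe7]=0x76, sp=0xe7
prologue: push r3 → mem[0xe6]=0x3f, sp=0xe6
body[0] xor  r0, r0, r3 → r0=0xfd
body[1] sub  r0, r6, #55 → r0=0x6e
body[2] add  r3, r1, r4 → r3=0x2d
body[3] sub  r0, r2, #37 → r0=0x51
body[4] xor  r1, r4, r1 → r1=0x21
body[5] mov  r5, r3 → r5=0x2d
body[6] mov  r1, r0 → r1=0x51
body[7] sub  r2, r4, r5 → r2=0x7a
epilogue: pop r3=0x3f, sp=0xe7
epilogue: pop r2=0x76, sp=0xe8
r3 is callee-saved → restored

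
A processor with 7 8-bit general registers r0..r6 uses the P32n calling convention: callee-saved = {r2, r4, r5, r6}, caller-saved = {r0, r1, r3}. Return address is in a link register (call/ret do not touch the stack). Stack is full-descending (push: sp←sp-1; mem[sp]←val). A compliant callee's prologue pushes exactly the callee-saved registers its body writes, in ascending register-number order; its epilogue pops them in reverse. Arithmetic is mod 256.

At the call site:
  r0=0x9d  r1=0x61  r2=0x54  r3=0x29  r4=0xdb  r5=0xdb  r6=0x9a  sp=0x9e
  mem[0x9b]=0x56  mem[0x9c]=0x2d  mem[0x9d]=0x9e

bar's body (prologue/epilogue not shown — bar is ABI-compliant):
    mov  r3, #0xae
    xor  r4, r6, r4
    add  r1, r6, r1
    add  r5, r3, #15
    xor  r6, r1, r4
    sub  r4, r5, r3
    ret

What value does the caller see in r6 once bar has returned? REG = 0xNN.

REG = 0x9a

prologue: push r4 -> mem[0x9d]=0xdb, sp=0x9d
prologue: push r5 -> mem[0x9c]=0xdb, sp=0x9c
prologue: push r6 -> mem[0x9b]=0x9a, sp=0x9b
body[0] mov  r3, #0xae -> r3=0xae
body[1] xor  r4, r6, r4 -> r4=0x41
body[2] add  r1, r6, r1 -> r1=0xfb
body[3] add  r5, r3, #15 -> r5=0xbd
body[4] xor  r6, r1, r4 -> r6=0xba
body[5] sub  r4, r5, r3 -> r4=0x0f
epilogue: pop r6=0x9a, sp=0x9c
epilogue: pop r5=0xdb, sp=0x9d
epilogue: pop r4=0xdb, sp=0x9e
r6 is callee-saved -> restored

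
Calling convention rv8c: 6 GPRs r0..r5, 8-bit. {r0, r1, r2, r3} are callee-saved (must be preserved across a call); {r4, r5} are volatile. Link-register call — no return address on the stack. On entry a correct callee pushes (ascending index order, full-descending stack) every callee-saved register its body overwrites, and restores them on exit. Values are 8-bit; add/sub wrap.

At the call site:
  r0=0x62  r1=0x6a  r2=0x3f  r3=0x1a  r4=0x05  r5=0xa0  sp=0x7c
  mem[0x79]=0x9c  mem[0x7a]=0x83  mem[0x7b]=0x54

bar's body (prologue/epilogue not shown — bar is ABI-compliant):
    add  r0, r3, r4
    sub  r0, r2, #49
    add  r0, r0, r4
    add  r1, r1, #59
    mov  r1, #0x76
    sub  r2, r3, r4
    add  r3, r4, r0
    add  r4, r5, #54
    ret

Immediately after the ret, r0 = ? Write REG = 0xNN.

REG = 0x62

prologue: push r0 → mem[0x7b]=0x62, sp=0x7b
prologue: push r1 → mem[0x7a]=0x6a, sp=0x7a
prologue: push r2 → mem[0x79]=0x3f, sp=0x79
prologue: push r3 → mem[0x78]=0x1a, sp=0x78
body[0] add  r0, r3, r4 → r0=0x1f
body[1] sub  r0, r2, #49 → r0=0x0e
body[2] add  r0, r0, r4 → r0=0x13
body[3] add  r1, r1, #59 → r1=0xa5
body[4] mov  r1, #0x76 → r1=0x76
body[5] sub  r2, r3, r4 → r2=0x15
body[6] add  r3, r4, r0 → r3=0x18
body[7] add  r4, r5, #54 → r4=0xd6
epilogue: pop r3=0x1a, sp=0x79
epilogue: pop r2=0x3f, sp=0x7a
epilogue: pop r1=0x6a, sp=0x7b
epilogue: pop r0=0x62, sp=0x7c
r0 is callee-saved → restored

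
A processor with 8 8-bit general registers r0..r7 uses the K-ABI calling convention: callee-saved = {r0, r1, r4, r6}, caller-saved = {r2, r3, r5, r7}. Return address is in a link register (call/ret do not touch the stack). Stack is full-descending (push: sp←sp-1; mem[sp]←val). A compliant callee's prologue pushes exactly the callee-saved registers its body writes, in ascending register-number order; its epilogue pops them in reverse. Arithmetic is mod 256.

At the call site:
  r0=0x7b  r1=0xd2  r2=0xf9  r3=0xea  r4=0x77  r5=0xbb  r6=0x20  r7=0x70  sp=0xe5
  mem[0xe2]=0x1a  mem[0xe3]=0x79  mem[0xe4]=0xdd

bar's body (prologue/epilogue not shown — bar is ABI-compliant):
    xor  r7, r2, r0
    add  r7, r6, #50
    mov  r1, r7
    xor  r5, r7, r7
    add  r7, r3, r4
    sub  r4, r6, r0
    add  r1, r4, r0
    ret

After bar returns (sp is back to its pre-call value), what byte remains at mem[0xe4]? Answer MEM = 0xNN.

prologue: push r1 → mem[0xe4]=0xd2, sp=0xe4
prologue: push r4 → mem[0xe3]=0x77, sp=0xe3
body[0] xor  r7, r2, r0 → r7=0x82
body[1] add  r7, r6, #50 → r7=0x52
body[2] mov  r1, r7 → r1=0x52
body[3] xor  r5, r7, r7 → r5=0x00
body[4] add  r7, r3, r4 → r7=0x61
body[5] sub  r4, r6, r0 → r4=0xa5
body[6] add  r1, r4, r0 → r1=0x20
epilogue: pop r4=0x77, sp=0xe4
epilogue: pop r1=0xd2, sp=0xe5
prologue pushed ['r1', 'r4'] at ['0xe4', '0xe3']

MEM = 0xd2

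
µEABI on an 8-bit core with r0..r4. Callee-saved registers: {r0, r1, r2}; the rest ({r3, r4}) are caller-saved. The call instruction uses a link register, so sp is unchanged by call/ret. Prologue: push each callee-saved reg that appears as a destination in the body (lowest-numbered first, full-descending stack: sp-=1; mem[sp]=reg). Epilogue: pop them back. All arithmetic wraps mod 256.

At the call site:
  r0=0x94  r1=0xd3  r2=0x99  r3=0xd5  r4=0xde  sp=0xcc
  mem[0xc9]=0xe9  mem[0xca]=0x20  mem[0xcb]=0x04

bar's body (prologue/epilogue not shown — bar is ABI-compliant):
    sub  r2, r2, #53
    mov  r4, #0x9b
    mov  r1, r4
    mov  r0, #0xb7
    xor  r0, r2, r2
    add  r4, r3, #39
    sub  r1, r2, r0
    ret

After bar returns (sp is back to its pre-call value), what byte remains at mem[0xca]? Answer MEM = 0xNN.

MEM = 0xd3

prologue: push r0 → mem[0xcb]=0x94, sp=0xcb
prologue: push r1 → mem[0xca]=0xd3, sp=0xca
prologue: push r2 → mem[0xc9]=0x99, sp=0xc9
body[0] sub  r2, r2, #53 → r2=0x64
body[1] mov  r4, #0x9b → r4=0x9b
body[2] mov  r1, r4 → r1=0x9b
body[3] mov  r0, #0xb7 → r0=0xb7
body[4] xor  r0, r2, r2 → r0=0x00
body[5] add  r4, r3, #39 → r4=0xfc
body[6] sub  r1, r2, r0 → r1=0x64
epilogue: pop r2=0x99, sp=0xca
epilogue: pop r1=0xd3, sp=0xcb
epilogue: pop r0=0x94, sp=0xcc
prologue pushed ['r0', 'r1', 'r2'] at ['0xcb', '0xca', '0xc9']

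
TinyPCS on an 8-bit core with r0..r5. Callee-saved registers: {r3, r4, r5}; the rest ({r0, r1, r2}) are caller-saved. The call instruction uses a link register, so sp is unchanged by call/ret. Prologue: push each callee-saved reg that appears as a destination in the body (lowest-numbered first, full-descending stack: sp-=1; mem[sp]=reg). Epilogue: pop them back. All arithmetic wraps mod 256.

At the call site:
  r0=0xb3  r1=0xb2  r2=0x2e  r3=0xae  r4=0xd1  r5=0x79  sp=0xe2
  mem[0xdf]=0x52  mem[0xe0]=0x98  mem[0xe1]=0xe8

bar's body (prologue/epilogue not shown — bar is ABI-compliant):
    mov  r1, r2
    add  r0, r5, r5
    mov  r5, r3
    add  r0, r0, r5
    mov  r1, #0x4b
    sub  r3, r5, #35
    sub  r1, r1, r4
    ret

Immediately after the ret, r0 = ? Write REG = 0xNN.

REG = 0xa0

prologue: push r3 -> mem[0xe1]=0xae, sp=0xe1
prologue: push r5 -> mem[0xe0]=0x79, sp=0xe0
body[0] mov  r1, r2 -> r1=0x2e
body[1] add  r0, r5, r5 -> r0=0xf2
body[2] mov  r5, r3 -> r5=0xae
body[3] add  r0, r0, r5 -> r0=0xa0
body[4] mov  r1, #0x4b -> r1=0x4b
body[5] sub  r3, r5, #35 -> r3=0x8b
body[6] sub  r1, r1, r4 -> r1=0x7a
epilogue: pop r5=0x79, sp=0xe1
epilogue: pop r3=0xae, sp=0xe2
r0 is caller-saved -> body value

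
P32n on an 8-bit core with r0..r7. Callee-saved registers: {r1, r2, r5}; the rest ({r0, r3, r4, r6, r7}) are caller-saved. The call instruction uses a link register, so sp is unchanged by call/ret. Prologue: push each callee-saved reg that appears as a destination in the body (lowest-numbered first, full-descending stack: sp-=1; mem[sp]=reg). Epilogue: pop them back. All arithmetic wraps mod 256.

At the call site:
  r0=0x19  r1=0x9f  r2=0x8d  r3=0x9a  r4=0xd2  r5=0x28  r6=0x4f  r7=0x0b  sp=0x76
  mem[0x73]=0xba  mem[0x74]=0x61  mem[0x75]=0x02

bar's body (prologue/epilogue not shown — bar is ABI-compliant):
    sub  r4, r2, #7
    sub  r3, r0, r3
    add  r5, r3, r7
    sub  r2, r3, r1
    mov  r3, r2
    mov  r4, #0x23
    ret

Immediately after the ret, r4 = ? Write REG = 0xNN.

prologue: push r2 → mem[0x75]=0x8d, sp=0x75
prologue: push r5 → mem[0x74]=0x28, sp=0x74
body[0] sub  r4, r2, #7 → r4=0x86
body[1] sub  r3, r0, r3 → r3=0x7f
body[2] add  r5, r3, r7 → r5=0x8a
body[3] sub  r2, r3, r1 → r2=0xe0
body[4] mov  r3, r2 → r3=0xe0
body[5] mov  r4, #0x23 → r4=0x23
epilogue: pop r5=0x28, sp=0x75
epilogue: pop r2=0x8d, sp=0x76
r4 is caller-saved → body value

REG = 0x23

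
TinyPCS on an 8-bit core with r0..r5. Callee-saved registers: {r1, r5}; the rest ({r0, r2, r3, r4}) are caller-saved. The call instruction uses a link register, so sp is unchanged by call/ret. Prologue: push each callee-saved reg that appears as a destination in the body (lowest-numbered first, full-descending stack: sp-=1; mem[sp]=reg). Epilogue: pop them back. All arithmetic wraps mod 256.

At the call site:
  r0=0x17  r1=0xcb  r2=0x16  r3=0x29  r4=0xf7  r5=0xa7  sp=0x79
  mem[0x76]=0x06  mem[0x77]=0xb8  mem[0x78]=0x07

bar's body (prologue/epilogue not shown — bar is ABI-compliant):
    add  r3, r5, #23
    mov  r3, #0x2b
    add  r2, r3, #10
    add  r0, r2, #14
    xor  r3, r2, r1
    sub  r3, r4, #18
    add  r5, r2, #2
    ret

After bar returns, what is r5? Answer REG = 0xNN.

prologue: push r5 → mem[0x78]=0xa7, sp=0x78
body[0] add  r3, r5, #23 → r3=0xbe
body[1] mov  r3, #0x2b → r3=0x2b
body[2] add  r2, r3, #10 → r2=0x35
body[3] add  r0, r2, #14 → r0=0x43
body[4] xor  r3, r2, r1 → r3=0xfe
body[5] sub  r3, r4, #18 → r3=0xe5
body[6] add  r5, r2, #2 → r5=0x37
epilogue: pop r5=0xa7, sp=0x79
r5 is callee-saved → restored

REG = 0xa7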